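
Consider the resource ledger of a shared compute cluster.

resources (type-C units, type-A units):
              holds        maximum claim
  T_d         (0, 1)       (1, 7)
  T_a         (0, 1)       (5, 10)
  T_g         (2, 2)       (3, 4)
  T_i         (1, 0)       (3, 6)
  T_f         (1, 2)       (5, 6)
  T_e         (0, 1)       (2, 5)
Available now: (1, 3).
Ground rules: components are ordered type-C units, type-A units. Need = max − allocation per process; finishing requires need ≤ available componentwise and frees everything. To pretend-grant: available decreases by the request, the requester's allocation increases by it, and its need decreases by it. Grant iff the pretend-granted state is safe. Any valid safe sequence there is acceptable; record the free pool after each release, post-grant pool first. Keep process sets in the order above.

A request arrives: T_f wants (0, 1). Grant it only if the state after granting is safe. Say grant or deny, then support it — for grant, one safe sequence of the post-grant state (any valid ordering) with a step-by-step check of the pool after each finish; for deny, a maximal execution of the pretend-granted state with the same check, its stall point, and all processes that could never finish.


DENY. Granting would leave the state unsafe.
Key observation: after T_g, T_e the pool peaks at (3, 5), and each blocked process is short somewhere: T_d on type-A units; T_a on type-C units, type-A units; T_i on type-A units; T_f on type-C units.
On the post-grant state, T_g, T_e is a maximal run — nothing extends it. Step-by-step check:
  pool = (1, 2)
  run T_g (needs (1, 2), free (1, 2)); after release of (2, 2) the pool is (3, 4)
  run T_e (needs (2, 4), free (3, 4)); after release of (0, 1) the pool is (3, 5)
  T_d cannot run: need (1, 6) vs free (3, 5) (insufficient type-A units)
  T_a cannot run: need (5, 9) vs free (3, 5) (insufficient type-C units and type-A units)
  T_i cannot run: need (2, 6) vs free (3, 5) (insufficient type-A units)
  T_f cannot run: need (4, 3) vs free (3, 5) (insufficient type-C units)
Had the request been granted, T_d, T_a, T_i and T_f could never finish.


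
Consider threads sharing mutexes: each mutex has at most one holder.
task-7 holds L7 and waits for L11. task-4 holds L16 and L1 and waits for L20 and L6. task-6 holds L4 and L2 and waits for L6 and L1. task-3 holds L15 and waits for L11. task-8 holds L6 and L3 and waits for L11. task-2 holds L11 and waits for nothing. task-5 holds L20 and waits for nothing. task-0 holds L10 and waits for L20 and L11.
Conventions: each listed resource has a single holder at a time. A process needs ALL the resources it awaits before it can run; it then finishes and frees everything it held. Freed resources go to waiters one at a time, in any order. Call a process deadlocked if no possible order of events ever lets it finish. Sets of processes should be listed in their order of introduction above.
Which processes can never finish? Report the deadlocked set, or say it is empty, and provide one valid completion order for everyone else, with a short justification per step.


The deadlocked set is empty.
Key observation: all waits point, directly or indirectly, at processes that can finish, so nothing is permanently blocked.
The rest can finish in the order task-2, task-5, task-3, task-8, task-0, task-7, task-4, task-6.
Check, step by step:
  run task-2 (it waits on nothing); releases L11
  run task-5 (it waits on nothing); releases L20
  task-3: everything it awaited (L11) is free; runs, freeing L15
  task-8: everything it awaited (L11) is free; runs, freeing L6 and L3
  task-0: everything it awaited (L20 and L11) is free; runs, freeing L10
  task-7: everything it awaited (L11) is free; runs, freeing L7
  task-4: everything it awaited (L20 and L6) is free; runs, freeing L16 and L1
  task-6: everything it awaited (L6 and L1) is free; runs, freeing L4 and L2


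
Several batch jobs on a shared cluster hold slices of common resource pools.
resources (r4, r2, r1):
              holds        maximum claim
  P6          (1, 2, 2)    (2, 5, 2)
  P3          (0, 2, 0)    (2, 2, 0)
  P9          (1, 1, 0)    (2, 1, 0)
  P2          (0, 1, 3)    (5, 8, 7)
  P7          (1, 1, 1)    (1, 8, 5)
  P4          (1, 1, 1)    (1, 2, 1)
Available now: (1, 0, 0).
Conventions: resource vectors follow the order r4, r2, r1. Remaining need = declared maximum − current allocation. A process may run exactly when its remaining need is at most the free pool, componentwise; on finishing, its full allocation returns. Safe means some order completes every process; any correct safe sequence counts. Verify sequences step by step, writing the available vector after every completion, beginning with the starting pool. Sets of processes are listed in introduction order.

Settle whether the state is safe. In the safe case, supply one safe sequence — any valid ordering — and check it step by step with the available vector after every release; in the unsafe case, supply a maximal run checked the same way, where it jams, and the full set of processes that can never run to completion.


UNSAFE.
Key observation: even finishing P9, P3, P6, P4 leaves just (4, 6, 3) free — too little r2 for any of the remaining processes.
A maximal execution: P9, P3, P6, P4 — then nothing else fits. Step-by-step check:
  pool = (1, 0, 0)
  P9: need (1, 0, 0) fits (1, 0, 0); releases (1, 1, 0), pool now (2, 1, 0)
  P3: need (2, 0, 0) fits (2, 1, 0); releases (0, 2, 0), pool now (2, 3, 0)
  P6: need (1, 3, 0) fits (2, 3, 0); releases (1, 2, 2), pool now (3, 5, 2)
  P4: need (0, 1, 0) fits (3, 5, 2); releases (1, 1, 1), pool now (4, 6, 3)
  P2 still needs (5, 7, 4) but only (4, 6, 3) is free — short on r4, r2 and r1
  P7 still needs (0, 7, 4) but only (4, 6, 3) is free — short on r2 and r1
Never able to finish: P2 and P7.


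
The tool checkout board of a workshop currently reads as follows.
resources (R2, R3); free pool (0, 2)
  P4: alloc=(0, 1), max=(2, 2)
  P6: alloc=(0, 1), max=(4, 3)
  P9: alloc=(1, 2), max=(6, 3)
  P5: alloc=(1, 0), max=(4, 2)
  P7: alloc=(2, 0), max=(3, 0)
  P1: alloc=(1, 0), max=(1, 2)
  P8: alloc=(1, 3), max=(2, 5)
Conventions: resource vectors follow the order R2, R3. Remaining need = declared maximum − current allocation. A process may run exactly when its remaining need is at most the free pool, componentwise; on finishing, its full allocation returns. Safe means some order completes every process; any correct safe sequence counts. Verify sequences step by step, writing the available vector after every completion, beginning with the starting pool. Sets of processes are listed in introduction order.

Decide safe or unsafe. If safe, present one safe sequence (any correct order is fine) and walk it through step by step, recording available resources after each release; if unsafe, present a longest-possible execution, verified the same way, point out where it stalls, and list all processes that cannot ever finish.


SAFE, for example via the order P1, P8, P4, P7, P6, P5, P9.
Key observation: P1 marks the first exact bind of the order: its need (0, 2) fits the free (0, 2) with zero slack on a requested resource.
Step-by-step check:
  pool = (0, 2)
  P1 needs (0, 2) <= (0, 2) -> finishes; pool += (1, 0) = (1, 2)
  P8 needs (1, 2) <= (1, 2) -> finishes; pool += (1, 3) = (2, 5)
  P4 needs (2, 1) <= (2, 5) -> finishes; pool += (0, 1) = (2, 6)
  P7 needs (1, 0) <= (2, 6) -> finishes; pool += (2, 0) = (4, 6)
  P6 needs (4, 2) <= (4, 6) -> finishes; pool += (0, 1) = (4, 7)
  P5 needs (3, 2) <= (4, 7) -> finishes; pool += (1, 0) = (5, 7)
  P9 needs (5, 1) <= (5, 7) -> finishes; pool += (1, 2) = (6, 9)


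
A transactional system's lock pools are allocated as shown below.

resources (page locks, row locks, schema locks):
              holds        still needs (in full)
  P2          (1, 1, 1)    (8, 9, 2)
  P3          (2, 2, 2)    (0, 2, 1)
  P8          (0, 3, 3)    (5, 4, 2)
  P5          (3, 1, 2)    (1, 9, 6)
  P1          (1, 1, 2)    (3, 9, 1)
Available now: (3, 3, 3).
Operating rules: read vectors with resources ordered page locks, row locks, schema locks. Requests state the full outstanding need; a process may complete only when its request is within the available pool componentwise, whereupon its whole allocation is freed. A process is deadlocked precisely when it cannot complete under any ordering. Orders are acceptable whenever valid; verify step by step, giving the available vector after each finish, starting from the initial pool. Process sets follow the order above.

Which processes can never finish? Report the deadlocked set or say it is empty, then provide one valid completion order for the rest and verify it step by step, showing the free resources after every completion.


Deadlocked: P2, P5 and P1.
Key observation: even finishing P3, P8 leaves just (5, 8, 8) free — too little row locks for any of the remaining processes.
The rest can finish in the order P3, P8. Check, step by step:
  pool = (3, 3, 3)
  P3 needs (0, 2, 1) <= (3, 3, 3) -> finishes; pool += (2, 2, 2) = (5, 5, 5)
  P8 needs (5, 4, 2) <= (5, 5, 5) -> finishes; pool += (0, 3, 3) = (5, 8, 8)
The stuck group stays short no matter what:
  P2 cannot run: need (8, 9, 2) vs free (5, 8, 8) (insufficient page locks and row locks)
  P5 cannot run: need (1, 9, 6) vs free (5, 8, 8) (insufficient row locks)
  P1 cannot run: need (3, 9, 1) vs free (5, 8, 8) (insufficient row locks)


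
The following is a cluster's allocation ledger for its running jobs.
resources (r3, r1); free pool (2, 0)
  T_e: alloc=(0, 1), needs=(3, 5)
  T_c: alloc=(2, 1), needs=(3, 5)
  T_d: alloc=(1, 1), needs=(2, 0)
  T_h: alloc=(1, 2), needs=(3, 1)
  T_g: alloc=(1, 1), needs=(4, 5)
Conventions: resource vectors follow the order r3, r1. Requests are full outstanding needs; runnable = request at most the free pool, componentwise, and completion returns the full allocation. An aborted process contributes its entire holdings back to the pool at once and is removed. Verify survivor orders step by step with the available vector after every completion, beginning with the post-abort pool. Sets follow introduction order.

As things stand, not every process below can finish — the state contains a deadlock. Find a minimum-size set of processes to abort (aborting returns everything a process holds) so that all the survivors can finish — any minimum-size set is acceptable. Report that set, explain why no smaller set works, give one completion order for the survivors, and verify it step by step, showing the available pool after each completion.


Minimum abort set: T_e and T_g.
Key observation: T_c was stuck for good until T_e and T_g gave back (1, 2); in the order shown it finishes at step 3.
Minimality, checking each single-abort alternative: T_e alone leaves T_c blocked (short on r1); T_c alone leaves T_e blocked (short on r1); T_d alone leaves T_e blocked (short on r1); T_h alone leaves T_e blocked (short on r1); T_g alone leaves T_e blocked (short on r1).
Survivors finish in the order: T_d, T_h, T_c. Step-by-step check (pool after the aborts first):
  pool = (3, 2)
  T_d: need (2, 0) fits (3, 2); releases (1, 1), pool now (4, 3)
  T_h: need (3, 1) fits (4, 3); releases (1, 2), pool now (5, 5)
  T_c: need (3, 5) fits (5, 5); releases (2, 1), pool now (7, 6)


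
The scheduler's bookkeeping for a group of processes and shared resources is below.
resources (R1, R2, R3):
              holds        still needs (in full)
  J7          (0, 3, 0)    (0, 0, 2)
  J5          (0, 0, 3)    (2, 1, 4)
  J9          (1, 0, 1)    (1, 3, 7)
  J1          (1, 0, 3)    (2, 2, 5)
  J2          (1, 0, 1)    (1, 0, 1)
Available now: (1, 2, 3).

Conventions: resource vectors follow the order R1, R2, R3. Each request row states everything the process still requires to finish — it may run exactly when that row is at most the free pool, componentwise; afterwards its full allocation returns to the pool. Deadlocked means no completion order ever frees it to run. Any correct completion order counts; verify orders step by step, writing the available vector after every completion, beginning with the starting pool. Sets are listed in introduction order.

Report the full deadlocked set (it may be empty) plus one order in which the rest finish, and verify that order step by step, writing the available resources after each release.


Nothing here is deadlocked.
Key observation: there is always a runnable process — J2 first — so the state unwinds completely.
The rest can finish in the order J2, J5, J7, J9, J1. Verifying each step:
  pool = (1, 2, 3)
  J2: need (1, 0, 1) fits (1, 2, 3); releases (1, 0, 1), pool now (2, 2, 4)
  J5: need (2, 1, 4) fits (2, 2, 4); releases (0, 0, 3), pool now (2, 2, 7)
  J7: need (0, 0, 2) fits (2, 2, 7); releases (0, 3, 0), pool now (2, 5, 7)
  J9: need (1, 3, 7) fits (2, 5, 7); releases (1, 0, 1), pool now (3, 5, 8)
  J1: need (2, 2, 5) fits (3, 5, 8); releases (1, 0, 3), pool now (4, 5, 11)


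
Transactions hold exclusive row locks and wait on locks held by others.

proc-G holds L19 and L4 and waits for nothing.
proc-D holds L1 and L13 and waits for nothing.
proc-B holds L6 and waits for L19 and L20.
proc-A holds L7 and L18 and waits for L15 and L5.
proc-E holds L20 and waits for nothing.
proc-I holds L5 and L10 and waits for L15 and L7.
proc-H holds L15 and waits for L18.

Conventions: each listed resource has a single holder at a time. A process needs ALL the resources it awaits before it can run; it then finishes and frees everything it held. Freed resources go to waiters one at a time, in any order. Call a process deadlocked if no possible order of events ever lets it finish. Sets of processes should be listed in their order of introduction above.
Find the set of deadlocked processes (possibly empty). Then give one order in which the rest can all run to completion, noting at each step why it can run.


Deadlocked set: proc-A, proc-I and proc-H.
Key observation: the knot is the closed ring of waits proc-A -> proc-I -> proc-A; proc-H is caught in further circular waits.
A valid finishing order for the others: proc-G, proc-E, proc-B, proc-D.
Check, step by step:
  proc-G waits on nothing -> runs at once and releases L19 and L4
  proc-E waits on nothing -> runs at once and releases L20
  run proc-B (all its waits — L19 and L20 — are resolved); releases L6
  proc-D waits on nothing -> runs at once and releases L1 and L13


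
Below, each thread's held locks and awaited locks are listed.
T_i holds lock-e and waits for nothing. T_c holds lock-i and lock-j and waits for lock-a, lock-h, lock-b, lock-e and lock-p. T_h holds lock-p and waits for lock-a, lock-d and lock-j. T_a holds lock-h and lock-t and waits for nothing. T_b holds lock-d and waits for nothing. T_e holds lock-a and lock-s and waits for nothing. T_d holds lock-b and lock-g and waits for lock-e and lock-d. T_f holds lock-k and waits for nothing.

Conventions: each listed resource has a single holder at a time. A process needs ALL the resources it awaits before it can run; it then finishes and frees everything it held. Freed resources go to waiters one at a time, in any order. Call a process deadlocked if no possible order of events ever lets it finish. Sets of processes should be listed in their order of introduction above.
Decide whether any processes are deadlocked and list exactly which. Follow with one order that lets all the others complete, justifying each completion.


The deadlocked set is T_c and T_h.
Key observation: the wait chain closes on itself along T_c -> T_h -> T_c; no other process is dragged down with it.
One completion order for the rest: T_i, T_b, T_f, T_d, T_e, T_a.
Check, step by step:
  run T_i (it waits on nothing); releases lock-e
  run T_b (it waits on nothing); releases lock-d
  run T_f (it waits on nothing); releases lock-k
  run T_d (all its waits — lock-e and lock-d — are resolved); releases lock-b and lock-g
  run T_e (it waits on nothing); releases lock-a and lock-s
  run T_a (it waits on nothing); releases lock-h and lock-t


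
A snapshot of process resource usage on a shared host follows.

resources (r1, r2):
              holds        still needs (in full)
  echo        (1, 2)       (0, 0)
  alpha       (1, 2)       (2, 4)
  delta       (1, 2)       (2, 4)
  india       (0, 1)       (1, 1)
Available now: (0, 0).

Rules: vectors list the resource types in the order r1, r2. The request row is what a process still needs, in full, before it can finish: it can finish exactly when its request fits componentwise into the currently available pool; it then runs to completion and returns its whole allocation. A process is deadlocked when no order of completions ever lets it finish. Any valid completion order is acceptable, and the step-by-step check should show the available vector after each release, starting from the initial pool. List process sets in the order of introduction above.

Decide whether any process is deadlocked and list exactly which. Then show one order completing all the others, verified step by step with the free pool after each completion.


Deadlocked: alpha and delta.
Key observation: r1 is the bottleneck — with echo, india done the pool holds (1, 3), short of every remaining need.
A valid finishing order for the others: echo, india. Walking it through:
  pool = (0, 0)
  run echo (needs (0, 0), free (0, 0)); after release of (1, 2) the pool is (1, 2)
  run india (needs (1, 1), free (1, 2)); after release of (0, 1) the pool is (1, 3)
The stuck group stays short no matter what:
  alpha still needs (2, 4) but only (1, 3) is free — short on r1 and r2
  delta still needs (2, 4) but only (1, 3) is free — short on r1 and r2


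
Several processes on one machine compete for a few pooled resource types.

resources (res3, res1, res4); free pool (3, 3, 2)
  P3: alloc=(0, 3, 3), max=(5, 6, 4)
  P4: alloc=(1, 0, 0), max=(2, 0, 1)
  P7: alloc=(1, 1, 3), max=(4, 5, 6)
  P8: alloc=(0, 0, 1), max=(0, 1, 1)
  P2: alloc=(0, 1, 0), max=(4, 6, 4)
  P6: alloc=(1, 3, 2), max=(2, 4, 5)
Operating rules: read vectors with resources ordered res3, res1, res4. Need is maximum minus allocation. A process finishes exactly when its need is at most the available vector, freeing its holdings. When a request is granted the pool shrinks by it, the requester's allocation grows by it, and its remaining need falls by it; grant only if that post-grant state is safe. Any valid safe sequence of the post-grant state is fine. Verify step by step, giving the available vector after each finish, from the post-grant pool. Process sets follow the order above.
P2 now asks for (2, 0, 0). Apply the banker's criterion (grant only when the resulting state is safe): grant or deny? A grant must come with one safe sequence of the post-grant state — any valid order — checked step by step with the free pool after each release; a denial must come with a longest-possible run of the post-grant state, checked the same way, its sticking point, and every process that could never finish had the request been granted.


GRANT — the state after the grant stays safe, e.g. via P8, P4, P6, P2, P7, P3.
Key observation: the transfer keeps a workable pool ((1, 3, 2)); P8 starts the safe sequence.
Step-by-step check of the post-grant state:
  pool = (1, 3, 2)
  P8 needs (0, 1, 0) <= (1, 3, 2) -> finishes; pool += (0, 0, 1) = (1, 3, 3)
  P4 needs (1, 0, 1) <= (1, 3, 3) -> finishes; pool += (1, 0, 0) = (2, 3, 3)
  P6 needs (1, 1, 3) <= (2, 3, 3) -> finishes; pool += (1, 3, 2) = (3, 6, 5)
  P2 needs (2, 5, 4) <= (3, 6, 5) -> finishes; pool += (2, 1, 0) = (5, 7, 5)
  P7 needs (3, 4, 3) <= (5, 7, 5) -> finishes; pool += (1, 1, 3) = (6, 8, 8)
  P3 needs (5, 3, 1) <= (6, 8, 8) -> finishes; pool += (0, 3, 3) = (6, 11, 11)


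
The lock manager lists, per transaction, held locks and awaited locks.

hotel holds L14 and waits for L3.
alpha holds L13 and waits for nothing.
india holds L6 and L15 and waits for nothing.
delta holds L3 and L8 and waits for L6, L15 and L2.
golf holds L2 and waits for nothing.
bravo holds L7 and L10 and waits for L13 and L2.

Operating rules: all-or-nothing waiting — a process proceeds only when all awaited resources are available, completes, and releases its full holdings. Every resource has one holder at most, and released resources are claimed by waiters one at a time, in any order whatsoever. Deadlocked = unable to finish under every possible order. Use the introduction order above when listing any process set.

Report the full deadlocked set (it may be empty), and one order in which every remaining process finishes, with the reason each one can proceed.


The deadlocked set is empty.
Key observation: the wait graph is acyclic; completion cascades from the unblocked processes through everyone else.
The rest can finish in the order golf, alpha, india, bravo, delta, hotel.
Check, step by step:
  run golf (it waits on nothing); releases L2
  run alpha (it waits on nothing); releases L13
  run india (it waits on nothing); releases L6 and L15
  bravo: everything it awaited (L13 and L2) is free; runs, freeing L7 and L10
  delta: everything it awaited (L6, L15 and L2) is free; runs, freeing L3 and L8
  hotel: everything it awaited (L3) is free; runs, freeing L14


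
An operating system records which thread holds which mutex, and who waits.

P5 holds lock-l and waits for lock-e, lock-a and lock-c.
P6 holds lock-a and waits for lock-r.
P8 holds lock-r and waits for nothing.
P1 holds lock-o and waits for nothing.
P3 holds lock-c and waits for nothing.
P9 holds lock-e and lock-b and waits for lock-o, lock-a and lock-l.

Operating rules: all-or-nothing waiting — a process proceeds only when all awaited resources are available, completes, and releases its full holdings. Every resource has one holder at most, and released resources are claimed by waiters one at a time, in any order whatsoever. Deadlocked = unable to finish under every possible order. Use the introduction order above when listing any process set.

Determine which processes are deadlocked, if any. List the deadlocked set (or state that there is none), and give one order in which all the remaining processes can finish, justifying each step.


Deadlocked set: P5 and P9.
Key observation: the wait chain closes on itself along P5 -> P9 -> P5; no other process is dragged down with it.
A valid finishing order for the others: P3, P1, P8, P6.
Check, step by step:
  run P3 (it waits on nothing); releases lock-c
  run P1 (it waits on nothing); releases lock-o
  run P8 (it waits on nothing); releases lock-r
  run P6 (all its waits — lock-r — are resolved); releases lock-a


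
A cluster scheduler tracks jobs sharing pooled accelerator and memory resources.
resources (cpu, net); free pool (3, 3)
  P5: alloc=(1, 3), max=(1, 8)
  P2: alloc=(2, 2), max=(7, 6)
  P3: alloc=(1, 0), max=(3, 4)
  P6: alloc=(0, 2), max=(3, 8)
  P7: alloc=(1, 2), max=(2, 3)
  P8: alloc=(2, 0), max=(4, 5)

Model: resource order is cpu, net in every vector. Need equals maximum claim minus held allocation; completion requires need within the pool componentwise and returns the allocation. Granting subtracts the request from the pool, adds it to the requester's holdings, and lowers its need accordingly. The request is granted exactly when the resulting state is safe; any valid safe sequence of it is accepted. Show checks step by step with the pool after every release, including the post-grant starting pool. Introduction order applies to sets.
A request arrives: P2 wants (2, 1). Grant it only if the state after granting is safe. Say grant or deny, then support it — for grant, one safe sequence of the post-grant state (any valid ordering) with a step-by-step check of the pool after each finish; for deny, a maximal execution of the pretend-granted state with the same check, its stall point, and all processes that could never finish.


GRANT — the state after the grant stays safe, e.g. via P7, P3, P2, P8, P5, P6.
Key observation: after the grant the pool drops to (1, 2), which still lets P7 finish first and unwind the rest.
Step-by-step check of the post-grant state:
  pool = (1, 2)
  P7 needs (1, 1) <= (1, 2) -> finishes; pool += (1, 2) = (2, 4)
  P3 needs (2, 4) <= (2, 4) -> finishes; pool += (1, 0) = (3, 4)
  P2 needs (3, 3) <= (3, 4) -> finishes; pool += (4, 3) = (7, 7)
  P8 needs (2, 5) <= (7, 7) -> finishes; pool += (2, 0) = (9, 7)
  P5 needs (0, 5) <= (9, 7) -> finishes; pool += (1, 3) = (10, 10)
  P6 needs (3, 6) <= (10, 10) -> finishes; pool += (0, 2) = (10, 12)


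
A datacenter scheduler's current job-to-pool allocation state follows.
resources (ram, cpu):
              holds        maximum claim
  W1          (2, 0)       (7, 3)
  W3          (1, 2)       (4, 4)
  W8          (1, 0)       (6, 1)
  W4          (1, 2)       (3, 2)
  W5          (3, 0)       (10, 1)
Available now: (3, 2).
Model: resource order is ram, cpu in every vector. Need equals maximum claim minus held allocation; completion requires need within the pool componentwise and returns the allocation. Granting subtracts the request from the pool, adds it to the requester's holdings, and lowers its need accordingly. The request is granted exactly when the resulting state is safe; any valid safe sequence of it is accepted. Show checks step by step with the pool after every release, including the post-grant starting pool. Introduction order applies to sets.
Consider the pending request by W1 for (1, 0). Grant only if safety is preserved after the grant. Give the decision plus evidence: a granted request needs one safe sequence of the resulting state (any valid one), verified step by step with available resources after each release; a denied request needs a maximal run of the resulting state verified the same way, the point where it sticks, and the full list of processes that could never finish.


GRANT. The post-grant state is safe; one safe sequence: W4, W3, W1, W8, W5.
Key observation: granting shrinks the pool to (2, 2), yet W4 still fits and the chain goes through.
Verifying the post-grant state step by step:
  pool = (2, 2)
  W4: need (2, 0) fits (2, 2); releases (1, 2), pool now (3, 4)
  W3: need (3, 2) fits (3, 4); releases (1, 2), pool now (4, 6)
  W1: need (4, 3) fits (4, 6); releases (3, 0), pool now (7, 6)
  W8: need (5, 1) fits (7, 6); releases (1, 0), pool now (8, 6)
  W5: need (7, 1) fits (8, 6); releases (3, 0), pool now (11, 6)


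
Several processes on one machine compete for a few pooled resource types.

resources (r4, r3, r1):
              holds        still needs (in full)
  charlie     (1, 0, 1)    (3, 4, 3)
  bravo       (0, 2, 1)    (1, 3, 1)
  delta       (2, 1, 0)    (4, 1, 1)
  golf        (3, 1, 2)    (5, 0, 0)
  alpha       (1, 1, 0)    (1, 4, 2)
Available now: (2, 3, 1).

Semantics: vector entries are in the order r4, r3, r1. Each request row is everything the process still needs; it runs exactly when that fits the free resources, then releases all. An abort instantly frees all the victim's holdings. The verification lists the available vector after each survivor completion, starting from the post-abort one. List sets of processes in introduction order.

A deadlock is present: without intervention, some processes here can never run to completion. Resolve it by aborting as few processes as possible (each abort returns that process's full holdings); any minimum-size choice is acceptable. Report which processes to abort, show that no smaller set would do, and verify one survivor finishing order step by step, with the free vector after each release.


Minimum abort set: golf.
Key observation: delta could never have finished before the abort; with (3, 1, 2) returned by golf, it fits at step 3.
No smaller set exists: with zero aborts the deadlock remains.
Survivors finish in the order: alpha, bravo, delta, charlie. Step-by-step check (pool after the aborts first):
  pool = (5, 4, 3)
  alpha needs (1, 4, 2) <= (5, 4, 3) -> finishes; pool += (1, 1, 0) = (6, 5, 3)
  bravo needs (1, 3, 1) <= (6, 5, 3) -> finishes; pool += (0, 2, 1) = (6, 7, 4)
  delta needs (4, 1, 1) <= (6, 7, 4) -> finishes; pool += (2, 1, 0) = (8, 8, 4)
  charlie needs (3, 4, 3) <= (8, 8, 4) -> finishes; pool += (1, 0, 1) = (9, 8, 5)


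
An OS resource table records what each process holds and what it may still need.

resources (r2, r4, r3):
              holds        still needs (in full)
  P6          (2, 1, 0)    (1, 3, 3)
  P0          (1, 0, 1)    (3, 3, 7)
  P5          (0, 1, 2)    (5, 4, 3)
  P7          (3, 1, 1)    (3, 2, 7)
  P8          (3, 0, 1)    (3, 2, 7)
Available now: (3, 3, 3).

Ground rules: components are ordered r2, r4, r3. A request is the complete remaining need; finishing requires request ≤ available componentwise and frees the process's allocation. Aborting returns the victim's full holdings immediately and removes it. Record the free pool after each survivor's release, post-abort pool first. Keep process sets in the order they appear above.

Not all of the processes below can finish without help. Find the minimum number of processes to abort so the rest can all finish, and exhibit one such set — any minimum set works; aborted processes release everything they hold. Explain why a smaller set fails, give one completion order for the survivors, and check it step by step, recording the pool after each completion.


The answer: abort P0 and P7.
Key observation: aborting P0 and P7 returns (4, 1, 2), and P8 — hopeless before — runs at step 3 with the returned capacity in the pool.
No one abort is enough; case by case: P6 alone leaves P0 blocked (short on r3); P0 alone leaves P7 blocked (short on r3); P5 alone leaves P0 blocked (short on r3); P7 alone leaves P0 blocked (short on r3); P8 alone leaves P0 blocked (short on r3).
The survivors complete as P5, P6, P8. Walking it through (starting from the post-abort pool):
  pool = (7, 4, 5)
  P5: need (5, 4, 3) fits (7, 4, 5); releases (0, 1, 2), pool now (7, 5, 7)
  P6: need (1, 3, 3) fits (7, 5, 7); releases (2, 1, 0), pool now (9, 6, 7)
  P8: need (3, 2, 7) fits (9, 6, 7); releases (3, 0, 1), pool now (12, 6, 8)


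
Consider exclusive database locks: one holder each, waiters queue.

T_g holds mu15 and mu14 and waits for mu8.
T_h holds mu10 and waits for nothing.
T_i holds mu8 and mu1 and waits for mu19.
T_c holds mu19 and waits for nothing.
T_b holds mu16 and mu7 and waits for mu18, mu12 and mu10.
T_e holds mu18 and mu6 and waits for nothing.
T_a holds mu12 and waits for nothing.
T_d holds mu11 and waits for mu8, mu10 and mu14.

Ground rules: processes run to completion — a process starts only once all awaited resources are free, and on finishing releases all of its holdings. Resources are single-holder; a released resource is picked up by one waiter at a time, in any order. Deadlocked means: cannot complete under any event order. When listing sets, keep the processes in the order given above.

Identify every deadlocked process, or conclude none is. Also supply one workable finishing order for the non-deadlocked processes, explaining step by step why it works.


No process is deadlocked.
Key observation: no waiting chain loops back on itself — every chain ends at a process that waits on nothing, so everyone eventually runs.
A valid finishing order for the others: T_a, T_c, T_i, T_h, T_g, T_e, T_d, T_b.
Step-by-step check:
  T_a waits on nothing -> runs at once and releases mu12
  T_c waits on nothing -> runs at once and releases mu19
  T_i waits on mu19 — all released -> runs and releases mu8 and mu1
  T_h waits on nothing -> runs at once and releases mu10
  T_g waits on mu8 — all released -> runs and releases mu15 and mu14
  T_e waits on nothing -> runs at once and releases mu18 and mu6
  T_d waits on mu8, mu10 and mu14 — all released -> runs and releases mu11
  T_b waits on mu18, mu12 and mu10 — all released -> runs and releases mu16 and mu7


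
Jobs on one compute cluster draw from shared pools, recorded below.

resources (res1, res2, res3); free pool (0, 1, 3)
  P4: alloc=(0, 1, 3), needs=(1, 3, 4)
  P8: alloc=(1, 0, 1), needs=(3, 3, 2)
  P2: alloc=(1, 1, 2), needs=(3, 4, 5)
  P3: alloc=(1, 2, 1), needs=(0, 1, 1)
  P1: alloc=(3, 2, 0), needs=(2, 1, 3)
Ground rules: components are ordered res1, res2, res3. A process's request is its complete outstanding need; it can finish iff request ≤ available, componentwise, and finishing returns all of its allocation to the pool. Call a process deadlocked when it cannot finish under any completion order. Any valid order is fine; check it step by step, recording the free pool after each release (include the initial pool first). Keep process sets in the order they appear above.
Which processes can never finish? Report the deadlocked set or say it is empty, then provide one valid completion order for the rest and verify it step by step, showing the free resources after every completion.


Deadlocked: P8, P2 and P1.
Key observation: no order helps: past P3, P4, the free pool tops out at (1, 4, 7), below what each blocked process needs in res1.
One completion order for the rest: P3, P4. Step-by-step check:
  pool = (0, 1, 3)
  P3 needs (0, 1, 1) <= (0, 1, 3) -> finishes; pool += (1, 2, 1) = (1, 3, 4)
  P4 needs (1, 3, 4) <= (1, 3, 4) -> finishes; pool += (0, 1, 3) = (1, 4, 7)
None of the blocked processes ever fits:
  blocked: P8 wants (3, 3, 2), pool (1, 4, 7) — not enough res1
  blocked: P2 wants (3, 4, 5), pool (1, 4, 7) — not enough res1
  blocked: P1 wants (2, 1, 3), pool (1, 4, 7) — not enough res1


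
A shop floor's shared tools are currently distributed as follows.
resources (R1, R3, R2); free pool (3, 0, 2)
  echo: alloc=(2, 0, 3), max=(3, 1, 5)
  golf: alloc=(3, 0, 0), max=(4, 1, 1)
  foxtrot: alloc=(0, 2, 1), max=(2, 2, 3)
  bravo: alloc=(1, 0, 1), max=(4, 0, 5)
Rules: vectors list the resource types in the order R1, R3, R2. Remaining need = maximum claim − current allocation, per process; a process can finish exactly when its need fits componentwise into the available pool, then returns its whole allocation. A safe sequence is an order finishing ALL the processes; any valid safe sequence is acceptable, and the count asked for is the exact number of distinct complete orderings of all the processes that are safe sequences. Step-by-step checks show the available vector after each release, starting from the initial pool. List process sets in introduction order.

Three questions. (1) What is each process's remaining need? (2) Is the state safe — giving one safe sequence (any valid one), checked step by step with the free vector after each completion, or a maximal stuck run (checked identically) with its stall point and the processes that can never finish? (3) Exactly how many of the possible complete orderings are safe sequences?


(1) Need matrix, components ordered R1, R3, R2:
  echo: (1, 1, 2)
  golf: (1, 1, 1)
  foxtrot: (2, 0, 2)
  bravo: (3, 0, 4)
(2) SAFE. One safe sequence: foxtrot, echo, bravo, golf.
Key observation: foxtrot marks the first exact bind of the order: its need (2, 0, 2) fits the free (3, 0, 2) with zero slack on a requested resource.
Walking it through:
  pool = (3, 0, 2)
  foxtrot needs (2, 0, 2) <= (3, 0, 2) -> finishes; pool += (0, 2, 1) = (3, 2, 3)
  echo needs (1, 1, 2) <= (3, 2, 3) -> finishes; pool += (2, 0, 3) = (5, 2, 6)
  bravo needs (3, 0, 4) <= (5, 2, 6) -> finishes; pool += (1, 0, 1) = (6, 2, 7)
  golf needs (1, 1, 1) <= (6, 2, 7) -> finishes; pool += (3, 0, 0) = (9, 2, 7)
(3) Exactly 3 of the possible complete orderings are safe sequences.


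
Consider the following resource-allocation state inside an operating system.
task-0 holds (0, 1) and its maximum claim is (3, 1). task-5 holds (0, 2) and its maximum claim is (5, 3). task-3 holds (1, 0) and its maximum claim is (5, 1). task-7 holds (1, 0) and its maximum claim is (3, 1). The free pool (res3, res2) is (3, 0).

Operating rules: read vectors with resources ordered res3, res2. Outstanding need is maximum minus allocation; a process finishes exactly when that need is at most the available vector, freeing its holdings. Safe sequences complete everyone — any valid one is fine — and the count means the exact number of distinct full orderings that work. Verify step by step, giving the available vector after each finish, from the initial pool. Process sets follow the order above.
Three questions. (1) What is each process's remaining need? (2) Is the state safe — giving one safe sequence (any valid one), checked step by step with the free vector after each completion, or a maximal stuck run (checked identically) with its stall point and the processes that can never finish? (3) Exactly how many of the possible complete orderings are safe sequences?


(1) Remaining need (order res3, res2):
  task-0: (3, 0)
  task-5: (5, 1)
  task-3: (4, 1)
  task-7: (2, 1)
(2) SAFE. One safe sequence: task-0, task-7, task-3, task-5.
Key observation: task-0 is the earliest step where a requested resource binds exactly: need (3, 0), pool (3, 0) at its turn.
Verifying each step:
  pool = (3, 0)
  run task-0 (needs (3, 0), free (3, 0)); after release of (0, 1) the pool is (3, 1)
  run task-7 (needs (2, 1), free (3, 1)); after release of (1, 0) the pool is (4, 1)
  run task-3 (needs (4, 1), free (4, 1)); after release of (1, 0) the pool is (5, 1)
  run task-5 (needs (5, 1), free (5, 1)); after release of (0, 2) the pool is (5, 3)
(3) Exactly 1 of the possible complete orderings is a safe sequence.


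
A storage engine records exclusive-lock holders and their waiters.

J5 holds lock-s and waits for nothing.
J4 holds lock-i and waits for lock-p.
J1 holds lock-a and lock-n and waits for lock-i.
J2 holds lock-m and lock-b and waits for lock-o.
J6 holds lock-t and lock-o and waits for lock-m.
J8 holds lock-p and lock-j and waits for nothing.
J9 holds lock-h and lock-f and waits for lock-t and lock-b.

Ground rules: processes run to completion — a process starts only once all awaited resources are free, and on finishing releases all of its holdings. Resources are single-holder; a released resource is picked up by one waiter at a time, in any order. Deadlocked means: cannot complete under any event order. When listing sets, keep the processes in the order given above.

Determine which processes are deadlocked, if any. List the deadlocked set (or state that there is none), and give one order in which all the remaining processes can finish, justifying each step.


Deadlocked: J2, J6 and J9.
Key observation: the knot is the closed ring of waits J2 -> J6 -> J2; J9 waits into the deadlock from upstream.
One completion order for the rest: J8, J4, J1, J5.
Step-by-step check:
  run J8 (it waits on nothing); releases lock-p and lock-j
  run J4 (all its waits — lock-p — are resolved); releases lock-i
  run J1 (all its waits — lock-i — are resolved); releases lock-a and lock-n
  run J5 (it waits on nothing); releases lock-s


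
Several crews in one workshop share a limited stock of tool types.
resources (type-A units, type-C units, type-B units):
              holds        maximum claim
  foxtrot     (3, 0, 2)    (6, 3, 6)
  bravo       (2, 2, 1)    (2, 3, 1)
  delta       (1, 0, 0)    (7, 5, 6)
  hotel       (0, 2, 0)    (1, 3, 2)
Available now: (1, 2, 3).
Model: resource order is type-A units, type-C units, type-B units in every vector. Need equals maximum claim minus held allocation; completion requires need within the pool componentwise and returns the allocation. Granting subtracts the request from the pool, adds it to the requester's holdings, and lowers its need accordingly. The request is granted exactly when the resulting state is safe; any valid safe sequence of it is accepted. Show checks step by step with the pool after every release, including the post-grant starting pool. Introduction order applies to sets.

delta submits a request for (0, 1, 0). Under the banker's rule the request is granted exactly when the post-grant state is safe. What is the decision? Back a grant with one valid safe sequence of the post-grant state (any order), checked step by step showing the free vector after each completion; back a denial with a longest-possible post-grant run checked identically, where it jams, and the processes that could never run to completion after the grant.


GRANT: granting preserves safety; a valid post-grant sequence is hotel, bravo, foxtrot, delta.
Key observation: the transfer keeps a workable pool ((1, 1, 3)); hotel starts the safe sequence.
Verifying the post-grant state step by step:
  pool = (1, 1, 3)
  run hotel (needs (1, 1, 2), free (1, 1, 3)); after release of (0, 2, 0) the pool is (1, 3, 3)
  run bravo (needs (0, 1, 0), free (1, 3, 3)); after release of (2, 2, 1) the pool is (3, 5, 4)
  run foxtrot (needs (3, 3, 4), free (3, 5, 4)); after release of (3, 0, 2) the pool is (6, 5, 6)
  run delta (needs (6, 4, 6), free (6, 5, 6)); after release of (1, 1, 0) the pool is (7, 6, 6)
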